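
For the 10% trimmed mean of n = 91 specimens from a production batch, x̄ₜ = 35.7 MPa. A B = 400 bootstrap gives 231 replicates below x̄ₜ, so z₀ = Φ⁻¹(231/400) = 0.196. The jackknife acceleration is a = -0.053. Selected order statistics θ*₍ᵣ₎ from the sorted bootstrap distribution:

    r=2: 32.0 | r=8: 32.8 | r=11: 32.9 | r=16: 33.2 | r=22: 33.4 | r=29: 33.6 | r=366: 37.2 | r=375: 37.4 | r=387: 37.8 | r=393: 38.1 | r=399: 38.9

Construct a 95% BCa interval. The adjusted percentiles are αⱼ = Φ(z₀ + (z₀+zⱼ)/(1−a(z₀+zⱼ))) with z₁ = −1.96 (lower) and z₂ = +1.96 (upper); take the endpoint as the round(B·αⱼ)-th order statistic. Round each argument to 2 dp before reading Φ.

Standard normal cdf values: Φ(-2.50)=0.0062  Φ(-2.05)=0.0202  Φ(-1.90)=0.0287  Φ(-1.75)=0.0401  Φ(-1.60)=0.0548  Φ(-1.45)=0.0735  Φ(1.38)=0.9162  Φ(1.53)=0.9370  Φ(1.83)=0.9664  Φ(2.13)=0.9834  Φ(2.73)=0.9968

Lower: z₀ + z₁ = 0.196 + (-1.960) = -1.764; 1 − a(z₀+z₁) = 1 − (-0.053)(-1.764) = 0.9065; argument = 0.196 + (-1.764)/0.9065 = -1.7499 → -1.75.
α₁ = Φ(-1.75) = 0.0401; rank = round(400 × 0.0401) = 16; θ*₍16₎ = 33.2.
Upper: z₀ + z₂ = 2.156; 1 − a(z₀+z₂) = 1.1143; argument = 2.1309 → 2.13; α₂ = 0.9834; rank = 393; θ*₍393₎ = 38.1.

(33.2, 38.1)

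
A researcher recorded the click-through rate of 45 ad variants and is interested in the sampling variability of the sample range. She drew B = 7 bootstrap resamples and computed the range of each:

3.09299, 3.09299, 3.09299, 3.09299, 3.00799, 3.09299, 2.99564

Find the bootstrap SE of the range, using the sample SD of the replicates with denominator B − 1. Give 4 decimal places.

Bootstrap SE is the standard deviation of the 7 replicate ranges.
Mean of replicates: (3.09299 + 3.09299 + 3.09299 + 3.09299 + 3.00799 + 3.09299 + 2.99564) / 7 = 21.468580 / 7 = 3.066940
Sum of squared deviations: (+0.026050)² + (+0.026050)² + (+0.026050)² + (+0.026050)² + (−0.058950)² + (+0.026050)² + (−0.071300)² = 0.011952
Variance = 0.011952 / 6 = 0.001992
SE* = √0.001992

SE* = 0.0446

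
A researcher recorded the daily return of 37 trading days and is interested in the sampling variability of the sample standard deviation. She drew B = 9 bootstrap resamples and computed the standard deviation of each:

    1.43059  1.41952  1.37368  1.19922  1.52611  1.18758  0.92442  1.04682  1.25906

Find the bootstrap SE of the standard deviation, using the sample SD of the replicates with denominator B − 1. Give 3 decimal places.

Bootstrap SE is the standard deviation of the 9 replicate standard deviations.
Mean of replicates: (1.43059 + 1.41952 + 1.37368 + 1.19922 + 1.52611 + 1.18758 + 0.92442 + 1.04682 + 1.25906) / 9 = 11.367000 / 9 = 1.263000
Sum of squared deviations: (+0.167590)² + (+0.156520)² + (+0.110680)² + (−0.063780)² + (+0.263110)² + (−0.075420)² + (−0.338580)² + (−0.216180)² + (−0.003940)² = 0.305204
Variance = 0.305204 / 8 = 0.038150
SE* = √0.038150

SE* = 0.195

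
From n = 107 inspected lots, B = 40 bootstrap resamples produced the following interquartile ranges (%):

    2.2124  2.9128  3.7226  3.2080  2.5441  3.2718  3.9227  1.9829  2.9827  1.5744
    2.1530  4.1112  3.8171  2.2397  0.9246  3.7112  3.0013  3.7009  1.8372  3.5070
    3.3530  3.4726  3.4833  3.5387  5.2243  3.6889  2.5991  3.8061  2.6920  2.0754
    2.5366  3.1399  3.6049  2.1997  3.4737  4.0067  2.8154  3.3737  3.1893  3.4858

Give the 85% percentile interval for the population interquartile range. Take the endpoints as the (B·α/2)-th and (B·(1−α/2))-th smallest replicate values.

(1.8372, 3.9227)

Sorted replicates: 0.9246, 1.5744, 1.8372, 1.9829, 2.0754, 2.1530, 2.1997, 2.2124, 2.2397, 2.5366, 2.5441, 2.5991, 2.6920, 2.8154, 2.9128, 2.9827, 3.0013, 3.1399, 3.1893, 3.2080, 3.2718, 3.3530, 3.3737, 3.4726, 3.4737, 3.4833, 3.4858, 3.5070, 3.5387, 3.6049, 3.6889, 3.7009, 3.7112, 3.7226, 3.8061, 3.8171, 3.9227, 4.0067, 4.1112, 5.2243
α = 0.15; lower rank = 40 × 0.075 = 3; upper rank = 40 × 0.925 = 37.
The 3rd smallest replicate is 1.8372; the 37th is 3.9227.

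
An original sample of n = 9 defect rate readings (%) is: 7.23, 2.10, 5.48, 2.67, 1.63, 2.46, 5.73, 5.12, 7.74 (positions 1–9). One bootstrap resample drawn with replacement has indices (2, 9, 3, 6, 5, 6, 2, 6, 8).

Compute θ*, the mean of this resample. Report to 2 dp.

θ* = 3.51

Resample values: 2.10, 7.74, 5.48, 2.46, 1.63, 2.46, 2.10, 2.46, 5.12.
Mean = (2.10 + 7.74 + 5.48 + 2.46 + 1.63 + 2.46 + 2.10 + 2.46 + 5.12) / 9 = 31.550 / 9 = 3.51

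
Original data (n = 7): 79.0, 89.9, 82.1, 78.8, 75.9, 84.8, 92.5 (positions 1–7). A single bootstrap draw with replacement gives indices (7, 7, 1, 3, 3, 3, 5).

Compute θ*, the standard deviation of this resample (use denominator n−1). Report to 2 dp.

θ* = 6.40

Resample values: 92.5, 92.5, 79.0, 82.1, 82.1, 82.1, 75.9.
Mean = 83.7429; sum of squared deviations = 245.4771
s² = 245.4771 / 6 = 40.9129
s = √40.9129 = 6.40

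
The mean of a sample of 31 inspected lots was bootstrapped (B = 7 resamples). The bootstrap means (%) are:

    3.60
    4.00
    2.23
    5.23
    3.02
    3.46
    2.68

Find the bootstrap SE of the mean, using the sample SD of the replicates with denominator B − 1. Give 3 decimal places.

Bootstrap SE is the standard deviation of the 7 replicate means.
Mean of replicates: (3.60 + 4.00 + 2.23 + 5.23 + 3.02 + 3.46 + 2.68) / 7 = 24.2200 / 7 = 3.4600
Sum of squared deviations: (+0.1400)² + (+0.5400)² + (−1.2300)² + (+1.7700)² + (−0.4400)² + (+0.0000)² + (−0.7800)² = 5.7590
Variance = 5.7590 / 6 = 0.9598
SE* = √0.9598

SE* = 0.980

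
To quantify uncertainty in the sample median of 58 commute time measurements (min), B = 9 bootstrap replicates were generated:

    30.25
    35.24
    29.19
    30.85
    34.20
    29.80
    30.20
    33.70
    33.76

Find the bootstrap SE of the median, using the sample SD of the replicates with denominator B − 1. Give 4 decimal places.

SE* = 2.2807

Bootstrap SE is the standard deviation of the 9 replicate medians.
Mean of replicates: (30.25 + 35.24 + 29.19 + 30.85 + 34.20 + 29.80 + 30.20 + 33.70 + 33.76) / 9 = 287.19000 / 9 = 31.91000
Sum of squared deviations: (−1.66000)² + (+3.33000)² + (−2.72000)² + (−1.06000)² + (+2.29000)² + (−2.11000)² + (−1.71000)² + (+1.79000)² + (+1.85000)² = 41.61340
Variance = 41.61340 / 8 = 5.20168
SE* = √5.20168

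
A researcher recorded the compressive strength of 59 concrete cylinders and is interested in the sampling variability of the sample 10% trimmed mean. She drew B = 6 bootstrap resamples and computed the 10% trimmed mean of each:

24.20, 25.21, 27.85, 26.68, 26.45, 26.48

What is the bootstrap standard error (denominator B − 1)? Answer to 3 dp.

SE* = 1.269

Bootstrap SE is the standard deviation of the 6 replicate 10% trimmed means.
Mean of replicates: (24.20 + 25.21 + 27.85 + 26.68 + 26.45 + 26.48) / 6 = 156.8700 / 6 = 26.1450
Sum of squared deviations: (−1.9450)² + (−0.9350)² + (+1.7050)² + (+0.5350)² + (+0.3050)² + (+0.3350)² = 8.0558
Variance = 8.0558 / 5 = 1.6112
SE* = √1.6112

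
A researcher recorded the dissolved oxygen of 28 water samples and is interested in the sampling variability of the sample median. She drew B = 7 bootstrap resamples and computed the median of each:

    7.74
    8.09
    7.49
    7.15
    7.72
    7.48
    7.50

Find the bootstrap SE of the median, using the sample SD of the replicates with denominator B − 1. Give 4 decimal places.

Bootstrap SE is the standard deviation of the 7 replicate medians.
Mean of replicates: (7.74 + 8.09 + 7.49 + 7.15 + 7.72 + 7.48 + 7.50) / 7 = 53.17000 / 7 = 7.59571
Sum of squared deviations: (+0.14429)² + (+0.49429)² + (−0.10571)² + (−0.44571)² + (+0.12429)² + (−0.11571)² + (−0.09571)² = 0.51297
Variance = 0.51297 / 6 = 0.08550
SE* = √0.08550

SE* = 0.2924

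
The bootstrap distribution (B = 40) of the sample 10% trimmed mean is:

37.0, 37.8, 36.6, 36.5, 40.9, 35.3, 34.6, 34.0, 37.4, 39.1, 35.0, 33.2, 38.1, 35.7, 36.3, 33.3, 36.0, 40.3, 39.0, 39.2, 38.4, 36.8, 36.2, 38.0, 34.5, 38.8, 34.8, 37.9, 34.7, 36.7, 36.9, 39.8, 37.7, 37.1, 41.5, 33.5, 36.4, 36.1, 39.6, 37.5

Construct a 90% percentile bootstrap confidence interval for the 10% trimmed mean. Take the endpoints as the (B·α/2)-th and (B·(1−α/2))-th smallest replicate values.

Sorted replicates: 33.2, 33.3, 33.5, 34.0, 34.5, 34.6, 34.7, 34.8, 35.0, 35.3, 35.7, 36.0, 36.1, 36.2, 36.3, 36.4, 36.5, 36.6, 36.7, 36.8, 36.9, 37.0, 37.1, 37.4, 37.5, 37.7, 37.8, 37.9, 38.0, 38.1, 38.4, 38.8, 39.0, 39.1, 39.2, 39.6, 39.8, 40.3, 40.9, 41.5
α = 0.10; lower rank = 40 × 0.050 = 2; upper rank = 40 × 0.950 = 38.
The 2nd smallest replicate is 33.3; the 38th is 40.3.

(33.3, 40.3)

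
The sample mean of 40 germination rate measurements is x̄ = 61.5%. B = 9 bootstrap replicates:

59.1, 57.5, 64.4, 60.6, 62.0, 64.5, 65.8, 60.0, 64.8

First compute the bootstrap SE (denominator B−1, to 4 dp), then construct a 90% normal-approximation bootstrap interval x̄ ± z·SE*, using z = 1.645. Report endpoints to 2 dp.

Mean of replicates = 62.0778; sum of squared deviations = 68.8556; SE* = √(68.8556/8) = 2.9338
Margin = 1.645 × 2.9338 = 4.826
Interval: 61.5 ± 4.826

(56.67, 66.33)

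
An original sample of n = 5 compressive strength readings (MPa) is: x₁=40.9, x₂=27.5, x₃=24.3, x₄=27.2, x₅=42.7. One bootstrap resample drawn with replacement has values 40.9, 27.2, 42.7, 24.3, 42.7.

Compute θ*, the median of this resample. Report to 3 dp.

θ* = 40.900

Sorted: 24.3, 27.2, 40.9, 42.7, 42.7
Median = middle value = 40.900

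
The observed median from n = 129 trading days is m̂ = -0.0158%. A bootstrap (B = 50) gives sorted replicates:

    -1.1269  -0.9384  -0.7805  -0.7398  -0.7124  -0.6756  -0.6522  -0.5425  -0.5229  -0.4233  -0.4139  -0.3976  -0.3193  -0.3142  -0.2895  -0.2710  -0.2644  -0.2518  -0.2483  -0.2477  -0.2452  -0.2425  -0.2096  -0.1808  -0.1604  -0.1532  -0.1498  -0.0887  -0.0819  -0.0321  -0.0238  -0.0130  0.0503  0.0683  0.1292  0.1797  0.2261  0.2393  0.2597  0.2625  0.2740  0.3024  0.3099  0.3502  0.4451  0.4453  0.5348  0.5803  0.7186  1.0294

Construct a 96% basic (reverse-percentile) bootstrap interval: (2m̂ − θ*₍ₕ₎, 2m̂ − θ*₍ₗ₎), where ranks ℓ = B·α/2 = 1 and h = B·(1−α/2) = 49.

(-0.7502, 1.0953)

Percentile endpoints at ranks 1 and 49: θ*₍1₎ = -1.1269, θ*₍49₎ = 0.7186.
Basic interval reflects these around m̂:
  lower = 2 × -0.0158 − 0.7186 = -0.7502
  upper = 2 × -0.0158 − -1.1269 = 1.0953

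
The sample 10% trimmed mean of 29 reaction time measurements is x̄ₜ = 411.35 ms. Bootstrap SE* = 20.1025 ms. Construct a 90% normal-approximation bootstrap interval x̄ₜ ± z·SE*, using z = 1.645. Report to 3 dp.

(378.281, 444.419)

Margin = 1.645 × 20.1025 = 33.0686
Interval: 411.35 ± 33.0686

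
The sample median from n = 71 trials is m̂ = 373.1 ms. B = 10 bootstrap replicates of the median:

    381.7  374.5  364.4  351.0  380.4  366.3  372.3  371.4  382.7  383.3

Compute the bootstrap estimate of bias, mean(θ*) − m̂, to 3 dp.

bias = −0.300

mean(θ*) = (381.7 + 374.5 + 364.4 + 351.0 + 380.4 + 366.3 + 372.3 + 371.4 + 382.7 + 383.3) / 10 = 372.8000
bias = 372.8000 − 373.1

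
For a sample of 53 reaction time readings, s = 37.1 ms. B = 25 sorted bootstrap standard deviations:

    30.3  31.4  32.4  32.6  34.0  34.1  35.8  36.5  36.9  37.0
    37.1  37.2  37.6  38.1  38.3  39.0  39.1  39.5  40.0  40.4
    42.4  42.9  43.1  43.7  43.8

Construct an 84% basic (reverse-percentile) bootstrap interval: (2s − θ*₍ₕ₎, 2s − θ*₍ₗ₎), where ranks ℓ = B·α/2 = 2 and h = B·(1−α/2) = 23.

(31.1, 42.8)

Percentile endpoints at ranks 2 and 23: θ*₍2₎ = 31.4, θ*₍23₎ = 43.1.
Basic interval reflects these around s:
  lower = 2 × 37.1 − 43.1 = 31.1
  upper = 2 × 37.1 − 31.4 = 42.8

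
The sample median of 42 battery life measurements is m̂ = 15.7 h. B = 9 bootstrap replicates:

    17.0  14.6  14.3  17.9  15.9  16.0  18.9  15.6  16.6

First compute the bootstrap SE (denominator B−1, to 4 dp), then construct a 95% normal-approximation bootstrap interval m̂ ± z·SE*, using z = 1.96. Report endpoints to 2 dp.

(12.80, 18.60)

Mean of replicates = 16.3111; sum of squared deviations = 17.5289; SE* = √(17.5289/8) = 1.4802
Margin = 1.96 × 1.4802 = 2.901
Interval: 15.7 ± 2.901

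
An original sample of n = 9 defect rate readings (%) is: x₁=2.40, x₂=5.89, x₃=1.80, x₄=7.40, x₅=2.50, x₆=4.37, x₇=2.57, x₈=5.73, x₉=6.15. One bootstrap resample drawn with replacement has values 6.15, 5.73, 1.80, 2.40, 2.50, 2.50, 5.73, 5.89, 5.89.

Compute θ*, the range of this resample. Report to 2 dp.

Range = 6.15 − 1.80 = 4.35

θ* = 4.35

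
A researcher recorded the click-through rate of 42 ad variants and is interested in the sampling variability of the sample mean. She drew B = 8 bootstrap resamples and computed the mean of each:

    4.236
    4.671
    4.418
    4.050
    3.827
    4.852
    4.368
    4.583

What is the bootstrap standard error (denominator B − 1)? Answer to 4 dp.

Bootstrap SE is the standard deviation of the 8 replicate means.
Mean of replicates: (4.236 + 4.671 + 4.418 + 4.050 + 3.827 + 4.852 + 4.368 + 4.583) / 8 = 35.00500 / 8 = 4.37563
Sum of squared deviations: (−0.13963)² + (+0.29537)² + (+0.04237)² + (−0.32563)² + (−0.54863)² + (+0.47637)² + (−0.00762)² + (+0.20737)² = 0.78555
Variance = 0.78555 / 7 = 0.11222
SE* = √0.11222

SE* = 0.3350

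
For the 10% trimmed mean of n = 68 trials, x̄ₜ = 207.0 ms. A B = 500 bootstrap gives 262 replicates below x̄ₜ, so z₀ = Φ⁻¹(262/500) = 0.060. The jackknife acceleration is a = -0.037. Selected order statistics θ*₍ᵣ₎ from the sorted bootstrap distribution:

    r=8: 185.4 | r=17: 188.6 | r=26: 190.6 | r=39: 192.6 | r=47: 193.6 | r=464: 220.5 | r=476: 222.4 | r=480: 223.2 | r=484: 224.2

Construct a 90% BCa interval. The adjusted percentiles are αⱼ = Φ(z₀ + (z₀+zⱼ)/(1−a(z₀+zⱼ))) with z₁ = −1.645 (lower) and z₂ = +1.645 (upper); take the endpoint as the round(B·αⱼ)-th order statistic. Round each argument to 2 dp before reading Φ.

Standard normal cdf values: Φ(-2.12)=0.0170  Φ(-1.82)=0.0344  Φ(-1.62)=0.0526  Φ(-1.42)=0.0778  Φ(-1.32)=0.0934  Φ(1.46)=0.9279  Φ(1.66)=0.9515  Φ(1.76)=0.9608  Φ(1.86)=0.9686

(190.6, 222.4)

Lower: z₀ + z₁ = 0.060 + (-1.645) = -1.585; 1 − a(z₀+z₁) = 1 − (-0.037)(-1.585) = 0.9414; argument = 0.060 + (-1.585)/0.9414 = -1.6237 → -1.62.
α₁ = Φ(-1.62) = 0.0526; rank = round(500 × 0.0526) = 26; θ*₍26₎ = 190.6.
Upper: z₀ + z₂ = 1.705; 1 − a(z₀+z₂) = 1.0631; argument = 1.6638 → 1.66; α₂ = 0.9515; rank = 476; θ*₍476₎ = 222.4.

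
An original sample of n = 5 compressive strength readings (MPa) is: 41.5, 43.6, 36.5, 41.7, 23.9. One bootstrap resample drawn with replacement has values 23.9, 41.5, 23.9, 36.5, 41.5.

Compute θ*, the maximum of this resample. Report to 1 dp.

θ* = 41.5

Maximum = 41.5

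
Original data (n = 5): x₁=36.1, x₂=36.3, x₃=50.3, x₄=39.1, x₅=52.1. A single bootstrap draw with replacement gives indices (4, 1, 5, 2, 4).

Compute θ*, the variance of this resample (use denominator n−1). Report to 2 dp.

Resample values: 39.1, 36.1, 52.1, 36.3, 39.1.
Mean = 40.5400; sum of squared deviations = 175.4720
s² = 175.4720 / 4 = 43.8680

θ* = 43.87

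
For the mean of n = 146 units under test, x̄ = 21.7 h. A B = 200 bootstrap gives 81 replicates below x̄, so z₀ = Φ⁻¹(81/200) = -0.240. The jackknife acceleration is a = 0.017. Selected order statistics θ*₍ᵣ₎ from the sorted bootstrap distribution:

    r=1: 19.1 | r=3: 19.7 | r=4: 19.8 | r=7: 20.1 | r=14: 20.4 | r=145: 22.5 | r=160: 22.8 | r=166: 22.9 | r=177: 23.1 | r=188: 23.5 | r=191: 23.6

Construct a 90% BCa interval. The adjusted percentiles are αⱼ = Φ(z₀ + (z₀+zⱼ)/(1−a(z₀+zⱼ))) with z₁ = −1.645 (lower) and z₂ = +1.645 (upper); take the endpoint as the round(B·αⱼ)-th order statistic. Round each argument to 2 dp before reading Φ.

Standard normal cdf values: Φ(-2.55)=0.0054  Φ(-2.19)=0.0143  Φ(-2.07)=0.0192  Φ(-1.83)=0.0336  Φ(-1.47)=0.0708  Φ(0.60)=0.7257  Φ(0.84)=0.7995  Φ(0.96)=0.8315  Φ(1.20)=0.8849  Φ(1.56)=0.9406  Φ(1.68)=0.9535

(19.8, 23.1)

Lower: z₀ + z₁ = -0.240 + (-1.645) = -1.885; 1 − a(z₀+z₁) = 1 − (0.017)(-1.885) = 1.0320; argument = -0.240 + (-1.885)/1.0320 = -2.0665 → -2.07.
α₁ = Φ(-2.07) = 0.0192; rank = round(200 × 0.0192) = 4; θ*₍4₎ = 19.8.
Upper: z₀ + z₂ = 1.405; 1 − a(z₀+z₂) = 0.9761; argument = 1.1994 → 1.20; α₂ = 0.8849; rank = 177; θ*₍177₎ = 23.1.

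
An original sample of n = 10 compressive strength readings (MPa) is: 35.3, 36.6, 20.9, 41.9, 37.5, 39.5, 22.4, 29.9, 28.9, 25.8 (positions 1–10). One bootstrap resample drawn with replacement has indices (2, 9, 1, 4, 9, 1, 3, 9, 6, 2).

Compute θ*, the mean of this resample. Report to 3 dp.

θ* = 33.280

Resample values: 36.6, 28.9, 35.3, 41.9, 28.9, 35.3, 20.9, 28.9, 39.5, 36.6.
Mean = (36.6 + 28.9 + 35.3 + 41.9 + 28.9 + 35.3 + 20.9 + 28.9 + 39.5 + 36.6) / 10 = 332.80 / 10 = 33.280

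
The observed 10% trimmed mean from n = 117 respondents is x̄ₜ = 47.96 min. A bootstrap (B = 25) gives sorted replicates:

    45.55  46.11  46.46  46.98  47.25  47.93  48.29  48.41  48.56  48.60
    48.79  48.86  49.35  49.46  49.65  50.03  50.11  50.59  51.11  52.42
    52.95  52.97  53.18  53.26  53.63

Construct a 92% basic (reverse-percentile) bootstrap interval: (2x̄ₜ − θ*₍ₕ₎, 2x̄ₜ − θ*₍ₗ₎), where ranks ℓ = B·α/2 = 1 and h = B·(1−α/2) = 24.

Percentile endpoints at ranks 1 and 24: θ*₍1₎ = 45.55, θ*₍24₎ = 53.26.
Basic interval reflects these around x̄ₜ:
  lower = 2 × 47.96 − 53.26 = 42.66
  upper = 2 × 47.96 − 45.55 = 50.37

(42.66, 50.37)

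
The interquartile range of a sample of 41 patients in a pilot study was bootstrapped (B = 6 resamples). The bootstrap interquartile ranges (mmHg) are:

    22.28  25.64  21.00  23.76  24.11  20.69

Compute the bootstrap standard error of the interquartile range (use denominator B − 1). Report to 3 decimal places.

Bootstrap SE is the standard deviation of the 6 replicate interquartile ranges.
Mean of replicates: (22.28 + 25.64 + 21.00 + 23.76 + 24.11 + 20.69) / 6 = 137.4800 / 6 = 22.9133
Sum of squared deviations: (−0.6333)² + (+2.7267)² + (−1.9133)² + (+0.8467)² + (+1.1967)² + (−2.2233)² = 18.5887
Variance = 18.5887 / 5 = 3.7177
SE* = √3.7177

SE* = 1.928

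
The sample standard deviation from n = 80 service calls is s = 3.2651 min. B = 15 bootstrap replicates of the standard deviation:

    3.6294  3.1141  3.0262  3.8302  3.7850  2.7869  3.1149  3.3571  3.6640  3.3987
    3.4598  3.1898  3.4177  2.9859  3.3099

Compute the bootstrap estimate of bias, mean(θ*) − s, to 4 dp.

bias = +0.0729

mean(θ*) = (3.6294 + 3.1141 + 3.0262 + 3.8302 + 3.7850 + 2.7869 + 3.1149 + 3.3571 + 3.6640 + 3.3987 + 3.4598 + 3.1898 + 3.4177 + 2.9859 + 3.3099) / 15 = 3.33797
bias = 3.33797 − 3.2651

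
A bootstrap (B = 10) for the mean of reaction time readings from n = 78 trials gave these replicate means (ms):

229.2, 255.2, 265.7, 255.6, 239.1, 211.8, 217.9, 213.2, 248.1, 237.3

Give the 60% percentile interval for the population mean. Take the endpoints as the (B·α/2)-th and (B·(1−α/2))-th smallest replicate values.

Sorted replicates: 211.8, 213.2, 217.9, 229.2, 237.3, 239.1, 248.1, 255.2, 255.6, 265.7
α = 0.40; lower rank = 10 × 0.200 = 2; upper rank = 10 × 0.800 = 8.
The 2nd smallest replicate is 213.2; the 8th is 255.2.

(213.2, 255.2)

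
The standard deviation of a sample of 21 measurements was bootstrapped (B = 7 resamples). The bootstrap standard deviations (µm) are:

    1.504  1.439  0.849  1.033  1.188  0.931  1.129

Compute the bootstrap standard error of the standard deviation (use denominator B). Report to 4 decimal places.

SE* = 0.2277

Bootstrap SE is the standard deviation of the 7 replicate standard deviations.
Mean of replicates: (1.504 + 1.439 + 0.849 + 1.033 + 1.188 + 0.931 + 1.129) / 7 = 8.07300 / 7 = 1.15329
Sum of squared deviations: (+0.35071)² + (+0.28571)² + (−0.30429)² + (−0.12029)² + (+0.03471)² + (−0.22229)² + (−0.02429)² = 0.36290
Variance = 0.36290 / 7 = 0.05184
SE* = √0.05184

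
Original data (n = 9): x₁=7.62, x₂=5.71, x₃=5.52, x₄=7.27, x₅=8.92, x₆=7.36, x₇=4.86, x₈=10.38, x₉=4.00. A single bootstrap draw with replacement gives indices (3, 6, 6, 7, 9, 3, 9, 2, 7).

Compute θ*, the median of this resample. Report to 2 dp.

θ* = 5.52

Resample values: 5.52, 7.36, 7.36, 4.86, 4.00, 5.52, 4.00, 5.71, 4.86.
Sorted: 4.00, 4.00, 4.86, 4.86, 5.52, 5.52, 5.71, 7.36, 7.36
Median = middle value = 5.52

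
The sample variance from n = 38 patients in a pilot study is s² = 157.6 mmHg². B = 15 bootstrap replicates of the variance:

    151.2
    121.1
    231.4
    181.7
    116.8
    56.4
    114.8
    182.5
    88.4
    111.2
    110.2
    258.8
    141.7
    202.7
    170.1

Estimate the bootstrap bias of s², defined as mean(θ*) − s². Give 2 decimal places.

mean(θ*) = (151.2 + 121.1 + 231.4 + 181.7 + 116.8 + 56.4 + 114.8 + 182.5 + 88.4 + 111.2 + 110.2 + 258.8 + 141.7 + 202.7 + 170.1) / 15 = 149.267
bias = 149.267 − 157.6

bias = −8.33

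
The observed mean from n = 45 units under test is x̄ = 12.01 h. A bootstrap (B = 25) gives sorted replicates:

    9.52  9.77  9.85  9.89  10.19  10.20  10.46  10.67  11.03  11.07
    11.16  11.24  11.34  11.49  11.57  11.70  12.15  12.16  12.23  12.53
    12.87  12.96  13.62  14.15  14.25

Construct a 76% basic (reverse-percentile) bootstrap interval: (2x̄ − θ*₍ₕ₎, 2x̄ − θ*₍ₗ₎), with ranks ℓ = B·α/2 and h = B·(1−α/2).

Percentile endpoints at ranks 3 and 22: θ*₍3₎ = 9.85, θ*₍22₎ = 12.96.
Basic interval reflects these around x̄:
  lower = 2 × 12.01 − 12.96 = 11.06
  upper = 2 × 12.01 − 9.85 = 14.17

(11.06, 14.17)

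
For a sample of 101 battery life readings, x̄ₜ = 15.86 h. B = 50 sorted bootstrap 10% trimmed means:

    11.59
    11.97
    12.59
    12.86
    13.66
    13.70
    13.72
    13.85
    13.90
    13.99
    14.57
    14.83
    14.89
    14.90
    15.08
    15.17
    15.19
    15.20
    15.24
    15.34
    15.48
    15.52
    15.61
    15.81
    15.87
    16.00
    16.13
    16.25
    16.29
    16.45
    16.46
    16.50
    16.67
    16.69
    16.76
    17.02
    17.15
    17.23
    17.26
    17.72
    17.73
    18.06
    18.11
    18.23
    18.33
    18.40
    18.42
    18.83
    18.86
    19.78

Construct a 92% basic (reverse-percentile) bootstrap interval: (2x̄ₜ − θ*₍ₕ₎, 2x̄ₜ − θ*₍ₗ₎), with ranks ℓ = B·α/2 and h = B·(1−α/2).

Percentile endpoints at ranks 2 and 48: θ*₍2₎ = 11.97, θ*₍48₎ = 18.83.
Basic interval reflects these around x̄ₜ:
  lower = 2 × 15.86 − 18.83 = 12.89
  upper = 2 × 15.86 − 11.97 = 19.75

(12.89, 19.75)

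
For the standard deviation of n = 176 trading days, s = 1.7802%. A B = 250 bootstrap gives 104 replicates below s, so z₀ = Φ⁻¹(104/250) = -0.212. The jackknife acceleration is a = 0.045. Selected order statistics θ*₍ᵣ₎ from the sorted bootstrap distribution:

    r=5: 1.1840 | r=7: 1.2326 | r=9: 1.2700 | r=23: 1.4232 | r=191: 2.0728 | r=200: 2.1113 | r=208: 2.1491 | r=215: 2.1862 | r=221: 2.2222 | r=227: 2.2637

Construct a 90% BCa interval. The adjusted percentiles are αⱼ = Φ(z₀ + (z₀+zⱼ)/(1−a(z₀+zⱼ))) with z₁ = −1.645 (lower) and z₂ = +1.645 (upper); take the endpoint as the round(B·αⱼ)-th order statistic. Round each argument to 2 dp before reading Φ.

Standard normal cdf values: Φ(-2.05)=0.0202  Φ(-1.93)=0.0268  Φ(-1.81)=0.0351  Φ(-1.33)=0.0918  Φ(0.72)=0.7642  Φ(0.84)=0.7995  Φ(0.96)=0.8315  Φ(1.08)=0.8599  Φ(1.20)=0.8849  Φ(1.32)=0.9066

Lower: z₀ + z₁ = -0.212 + (-1.645) = -1.857; 1 − a(z₀+z₁) = 1 − (0.045)(-1.857) = 1.0836; argument = -0.212 + (-1.857)/1.0836 = -1.9258 → -1.93.
α₁ = Φ(-1.93) = 0.0268; rank = round(250 × 0.0268) = 7; θ*₍7₎ = 1.2326.
Upper: z₀ + z₂ = 1.433; 1 − a(z₀+z₂) = 0.9355; argument = 1.3198 → 1.32; α₂ = 0.9066; rank = 227; θ*₍227₎ = 2.2637.

(1.2326, 2.2637)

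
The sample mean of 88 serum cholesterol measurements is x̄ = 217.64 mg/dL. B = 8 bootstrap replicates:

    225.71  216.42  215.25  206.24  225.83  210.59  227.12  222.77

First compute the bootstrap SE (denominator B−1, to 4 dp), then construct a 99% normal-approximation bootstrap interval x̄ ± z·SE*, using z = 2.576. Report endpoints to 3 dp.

(197.555, 237.725)

Mean of replicates = 218.7413; sum of squared deviations = 425.5493; SE* = √(425.5493/7) = 7.7970
Margin = 2.576 × 7.7970 = 20.0851
Interval: 217.64 ± 20.0851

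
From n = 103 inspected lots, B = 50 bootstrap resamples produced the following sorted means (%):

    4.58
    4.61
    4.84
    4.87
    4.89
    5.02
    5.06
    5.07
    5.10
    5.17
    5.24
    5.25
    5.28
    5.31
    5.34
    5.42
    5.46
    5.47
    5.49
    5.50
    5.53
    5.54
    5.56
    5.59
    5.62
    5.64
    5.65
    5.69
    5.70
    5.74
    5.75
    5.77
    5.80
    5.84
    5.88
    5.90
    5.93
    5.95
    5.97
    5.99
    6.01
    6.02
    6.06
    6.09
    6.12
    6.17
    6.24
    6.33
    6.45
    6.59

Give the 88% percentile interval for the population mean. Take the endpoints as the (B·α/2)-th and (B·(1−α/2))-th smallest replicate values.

(4.84, 6.24)

α = 0.12; lower rank = 50 × 0.060 = 3; upper rank = 50 × 0.940 = 47.
The 3rd smallest replicate is 4.84; the 47th is 6.24.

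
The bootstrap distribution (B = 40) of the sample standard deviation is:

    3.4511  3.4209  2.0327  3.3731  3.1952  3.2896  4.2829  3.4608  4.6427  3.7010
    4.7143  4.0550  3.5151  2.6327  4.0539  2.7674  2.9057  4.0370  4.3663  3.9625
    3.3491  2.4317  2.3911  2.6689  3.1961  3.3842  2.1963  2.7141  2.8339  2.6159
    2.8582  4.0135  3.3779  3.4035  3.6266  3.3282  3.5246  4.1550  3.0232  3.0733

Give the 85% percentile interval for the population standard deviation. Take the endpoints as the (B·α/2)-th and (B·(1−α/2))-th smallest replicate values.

Sorted replicates: 2.0327, 2.1963, 2.3911, 2.4317, 2.6159, 2.6327, 2.6689, 2.7141, 2.7674, 2.8339, 2.8582, 2.9057, 3.0232, 3.0733, 3.1952, 3.1961, 3.2896, 3.3282, 3.3491, 3.3731, 3.3779, 3.3842, 3.4035, 3.4209, 3.4511, 3.4608, 3.5151, 3.5246, 3.6266, 3.7010, 3.9625, 4.0135, 4.0370, 4.0539, 4.0550, 4.1550, 4.2829, 4.3663, 4.6427, 4.7143
α = 0.15; lower rank = 40 × 0.075 = 3; upper rank = 40 × 0.925 = 37.
The 3rd smallest replicate is 2.3911; the 37th is 4.2829.

(2.3911, 4.2829)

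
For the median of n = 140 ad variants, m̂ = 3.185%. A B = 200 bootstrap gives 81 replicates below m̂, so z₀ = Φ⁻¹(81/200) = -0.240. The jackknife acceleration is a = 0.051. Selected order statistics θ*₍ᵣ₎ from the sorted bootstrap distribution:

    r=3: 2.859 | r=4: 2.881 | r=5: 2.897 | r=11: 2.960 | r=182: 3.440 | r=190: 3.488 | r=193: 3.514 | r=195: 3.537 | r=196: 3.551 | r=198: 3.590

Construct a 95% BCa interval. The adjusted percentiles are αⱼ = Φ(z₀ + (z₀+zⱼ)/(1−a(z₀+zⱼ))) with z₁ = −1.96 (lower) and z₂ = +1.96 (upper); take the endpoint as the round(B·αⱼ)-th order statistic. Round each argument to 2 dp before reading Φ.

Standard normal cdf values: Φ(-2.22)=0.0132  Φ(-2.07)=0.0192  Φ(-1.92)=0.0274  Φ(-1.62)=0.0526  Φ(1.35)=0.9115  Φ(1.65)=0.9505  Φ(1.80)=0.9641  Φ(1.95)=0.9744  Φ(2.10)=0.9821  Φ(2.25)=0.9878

Lower: z₀ + z₁ = -0.240 + (-1.960) = -2.200; 1 − a(z₀+z₁) = 1 − (0.051)(-2.200) = 1.1122; argument = -0.240 + (-2.200)/1.1122 = -2.2181 → -2.22.
α₁ = Φ(-2.22) = 0.0132; rank = round(200 × 0.0132) = 3; θ*₍3₎ = 2.859.
Upper: z₀ + z₂ = 1.720; 1 − a(z₀+z₂) = 0.9123; argument = 1.6454 → 1.65; α₂ = 0.9505; rank = 190; θ*₍190₎ = 3.488.

(2.859, 3.488)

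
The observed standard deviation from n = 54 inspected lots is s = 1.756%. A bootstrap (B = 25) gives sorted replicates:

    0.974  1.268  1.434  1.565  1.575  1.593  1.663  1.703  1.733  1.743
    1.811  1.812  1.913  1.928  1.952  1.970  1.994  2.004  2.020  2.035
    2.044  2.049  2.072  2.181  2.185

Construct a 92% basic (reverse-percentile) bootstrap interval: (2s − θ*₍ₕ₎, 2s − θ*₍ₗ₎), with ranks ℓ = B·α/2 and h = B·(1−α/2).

(1.331, 2.538)

Percentile endpoints at ranks 1 and 24: θ*₍1₎ = 0.974, θ*₍24₎ = 2.181.
Basic interval reflects these around s:
  lower = 2 × 1.756 − 2.181 = 1.331
  upper = 2 × 1.756 − 0.974 = 2.538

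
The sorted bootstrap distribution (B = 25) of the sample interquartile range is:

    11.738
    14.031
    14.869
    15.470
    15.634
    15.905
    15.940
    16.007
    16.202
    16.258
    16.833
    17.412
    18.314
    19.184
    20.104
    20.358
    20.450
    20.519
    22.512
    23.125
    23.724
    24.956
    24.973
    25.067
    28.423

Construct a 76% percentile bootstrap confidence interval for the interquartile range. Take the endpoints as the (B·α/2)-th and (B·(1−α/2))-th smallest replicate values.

α = 0.24; lower rank = 25 × 0.120 = 3; upper rank = 25 × 0.880 = 22.
The 3rd smallest replicate is 14.869; the 22nd is 24.956.

(14.869, 24.956)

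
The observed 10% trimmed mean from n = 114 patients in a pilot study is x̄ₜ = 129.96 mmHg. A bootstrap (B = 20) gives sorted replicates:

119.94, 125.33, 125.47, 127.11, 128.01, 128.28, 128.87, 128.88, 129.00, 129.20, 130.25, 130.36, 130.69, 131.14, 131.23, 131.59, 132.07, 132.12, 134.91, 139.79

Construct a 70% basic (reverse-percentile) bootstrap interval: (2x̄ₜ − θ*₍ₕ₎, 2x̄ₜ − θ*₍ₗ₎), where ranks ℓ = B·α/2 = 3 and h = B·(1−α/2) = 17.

(127.85, 134.45)

Percentile endpoints at ranks 3 and 17: θ*₍3₎ = 125.47, θ*₍17₎ = 132.07.
Basic interval reflects these around x̄ₜ:
  lower = 2 × 129.96 − 132.07 = 127.85
  upper = 2 × 129.96 − 125.47 = 134.45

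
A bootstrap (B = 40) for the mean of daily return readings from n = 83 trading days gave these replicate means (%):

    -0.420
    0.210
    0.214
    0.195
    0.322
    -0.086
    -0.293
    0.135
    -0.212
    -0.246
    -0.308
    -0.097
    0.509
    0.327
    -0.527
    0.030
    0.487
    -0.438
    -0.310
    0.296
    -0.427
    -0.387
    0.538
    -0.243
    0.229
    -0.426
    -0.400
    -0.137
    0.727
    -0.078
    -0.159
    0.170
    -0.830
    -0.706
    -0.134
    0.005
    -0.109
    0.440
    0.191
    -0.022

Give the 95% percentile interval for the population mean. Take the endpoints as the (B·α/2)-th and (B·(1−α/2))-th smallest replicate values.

(-0.830, 0.538)

Sorted replicates: -0.830, -0.706, -0.527, -0.438, -0.427, -0.426, -0.420, -0.400, -0.387, -0.310, -0.308, -0.293, -0.246, -0.243, -0.212, -0.159, -0.137, -0.134, -0.109, -0.097, -0.086, -0.078, -0.022, 0.005, 0.030, 0.135, 0.170, 0.191, 0.195, 0.210, 0.214, 0.229, 0.296, 0.322, 0.327, 0.440, 0.487, 0.509, 0.538, 0.727
α = 0.05; lower rank = 40 × 0.025 = 1; upper rank = 40 × 0.975 = 39.
The 1st smallest replicate is -0.830; the 39th is 0.538.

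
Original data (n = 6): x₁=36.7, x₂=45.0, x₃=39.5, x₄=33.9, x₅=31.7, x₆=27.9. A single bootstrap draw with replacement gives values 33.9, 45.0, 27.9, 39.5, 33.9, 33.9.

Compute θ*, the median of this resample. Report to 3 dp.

Sorted: 27.9, 33.9, 33.9, 33.9, 39.5, 45.0
Median = average of the two middle values = 33.900

θ* = 33.900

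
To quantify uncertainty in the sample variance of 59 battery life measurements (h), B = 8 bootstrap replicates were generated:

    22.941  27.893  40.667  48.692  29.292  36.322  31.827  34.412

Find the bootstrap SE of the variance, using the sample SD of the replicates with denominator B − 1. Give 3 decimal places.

Bootstrap SE is the standard deviation of the 8 replicate variances.
Mean of replicates: (22.941 + 27.893 + 40.667 + 48.692 + 29.292 + 36.322 + 31.827 + 34.412) / 8 = 272.0460 / 8 = 34.0057
Sum of squared deviations: (−11.0648)² + (−6.1127)² + (+6.6613)² + (+14.6863)² + (−4.7137)² + (+2.3163)² + (−2.1787)² + (+0.4062)² = 452.3490
Variance = 452.3490 / 7 = 64.6213
SE* = √64.6213

SE* = 8.039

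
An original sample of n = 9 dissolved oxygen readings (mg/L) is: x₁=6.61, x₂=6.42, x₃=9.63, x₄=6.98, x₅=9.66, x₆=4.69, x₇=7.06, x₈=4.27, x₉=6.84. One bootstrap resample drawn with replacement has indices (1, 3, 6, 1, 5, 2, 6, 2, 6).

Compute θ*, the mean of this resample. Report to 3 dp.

θ* = 6.602

Resample values: 6.61, 9.63, 4.69, 6.61, 9.66, 6.42, 4.69, 6.42, 4.69.
Mean = (6.61 + 9.63 + 4.69 + 6.61 + 9.66 + 6.42 + 4.69 + 6.42 + 4.69) / 9 = 59.420 / 9 = 6.602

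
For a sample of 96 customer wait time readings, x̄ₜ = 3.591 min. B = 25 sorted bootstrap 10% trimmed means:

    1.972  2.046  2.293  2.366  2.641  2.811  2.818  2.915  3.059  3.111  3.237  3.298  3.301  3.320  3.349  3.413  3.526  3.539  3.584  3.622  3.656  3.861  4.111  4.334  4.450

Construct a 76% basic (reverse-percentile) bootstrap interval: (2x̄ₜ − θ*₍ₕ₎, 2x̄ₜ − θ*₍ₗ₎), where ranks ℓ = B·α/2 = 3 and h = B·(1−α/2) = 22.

Percentile endpoints at ranks 3 and 22: θ*₍3₎ = 2.293, θ*₍22₎ = 3.861.
Basic interval reflects these around x̄ₜ:
  lower = 2 × 3.591 − 3.861 = 3.321
  upper = 2 × 3.591 − 2.293 = 4.889

(3.321, 4.889)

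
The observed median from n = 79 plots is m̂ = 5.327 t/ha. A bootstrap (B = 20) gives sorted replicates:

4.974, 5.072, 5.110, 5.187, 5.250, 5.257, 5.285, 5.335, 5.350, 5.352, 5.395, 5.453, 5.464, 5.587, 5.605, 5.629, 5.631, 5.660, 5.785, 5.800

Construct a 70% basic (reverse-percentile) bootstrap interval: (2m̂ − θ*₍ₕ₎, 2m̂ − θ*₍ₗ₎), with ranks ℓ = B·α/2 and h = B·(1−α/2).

Percentile endpoints at ranks 3 and 17: θ*₍3₎ = 5.110, θ*₍17₎ = 5.631.
Basic interval reflects these around m̂:
  lower = 2 × 5.327 − 5.631 = 5.023
  upper = 2 × 5.327 − 5.110 = 5.544

(5.023, 5.544)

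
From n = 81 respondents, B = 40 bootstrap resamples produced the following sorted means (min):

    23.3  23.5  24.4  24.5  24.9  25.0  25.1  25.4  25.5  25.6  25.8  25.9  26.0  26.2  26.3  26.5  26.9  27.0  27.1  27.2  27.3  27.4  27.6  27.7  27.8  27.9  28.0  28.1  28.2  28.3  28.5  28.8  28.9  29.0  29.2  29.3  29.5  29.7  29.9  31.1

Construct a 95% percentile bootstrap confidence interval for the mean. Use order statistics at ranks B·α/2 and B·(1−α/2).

α = 0.05; lower rank = 40 × 0.025 = 1; upper rank = 40 × 0.975 = 39.
The 1st smallest replicate is 23.3; the 39th is 29.9.

(23.3, 29.9)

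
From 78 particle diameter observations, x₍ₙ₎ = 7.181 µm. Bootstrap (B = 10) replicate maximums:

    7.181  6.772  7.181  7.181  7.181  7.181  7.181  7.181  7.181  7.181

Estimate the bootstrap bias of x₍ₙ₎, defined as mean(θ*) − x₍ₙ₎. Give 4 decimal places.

mean(θ*) = (7.181 + 6.772 + 7.181 + 7.181 + 7.181 + 7.181 + 7.181 + 7.181 + 7.181 + 7.181) / 10 = 7.14010
bias = 7.14010 − 7.181

bias = −0.0409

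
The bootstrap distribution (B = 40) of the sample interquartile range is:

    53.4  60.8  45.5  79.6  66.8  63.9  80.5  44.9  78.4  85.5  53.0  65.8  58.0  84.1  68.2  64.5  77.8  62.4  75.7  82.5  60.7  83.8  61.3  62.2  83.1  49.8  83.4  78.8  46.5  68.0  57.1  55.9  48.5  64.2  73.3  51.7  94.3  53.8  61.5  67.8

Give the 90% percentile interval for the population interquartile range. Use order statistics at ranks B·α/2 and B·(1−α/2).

Sorted replicates: 44.9, 45.5, 46.5, 48.5, 49.8, 51.7, 53.0, 53.4, 53.8, 55.9, 57.1, 58.0, 60.7, 60.8, 61.3, 61.5, 62.2, 62.4, 63.9, 64.2, 64.5, 65.8, 66.8, 67.8, 68.0, 68.2, 73.3, 75.7, 77.8, 78.4, 78.8, 79.6, 80.5, 82.5, 83.1, 83.4, 83.8, 84.1, 85.5, 94.3
α = 0.10; lower rank = 40 × 0.050 = 2; upper rank = 40 × 0.950 = 38.
The 2nd smallest replicate is 45.5; the 38th is 84.1.

(45.5, 84.1)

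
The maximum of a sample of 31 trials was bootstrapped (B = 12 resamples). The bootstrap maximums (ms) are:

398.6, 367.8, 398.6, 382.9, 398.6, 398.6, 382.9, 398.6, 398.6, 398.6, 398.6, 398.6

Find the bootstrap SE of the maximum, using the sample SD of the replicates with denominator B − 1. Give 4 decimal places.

SE* = 10.0870

Bootstrap SE is the standard deviation of the 12 replicate maximums.
Mean of replicates: (398.6 + 367.8 + 398.6 + 382.9 + 398.6 + 398.6 + 382.9 + 398.6 + 398.6 + 398.6 + 398.6 + 398.6) / 12 = 4721.00000 / 12 = 393.41667
Sum of squared deviations: (+5.18333)² + (−25.61667)² + (+5.18333)² + (−10.51667)² + (+5.18333)² + (+5.18333)² + (−10.51667)² + (+5.18333)² + (+5.18333)² + (+5.18333)² + (+5.18333)² + (+5.18333)² = 1119.21667
Variance = 1119.21667 / 11 = 101.74697
SE* = √101.74697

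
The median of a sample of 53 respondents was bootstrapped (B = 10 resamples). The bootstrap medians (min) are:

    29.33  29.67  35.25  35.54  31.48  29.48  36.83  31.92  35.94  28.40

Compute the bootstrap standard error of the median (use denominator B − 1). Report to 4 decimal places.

Bootstrap SE is the standard deviation of the 10 replicate medians.
Mean of replicates: (29.33 + 29.67 + 35.25 + 35.54 + 31.48 + 29.48 + 36.83 + 31.92 + 35.94 + 28.40) / 10 = 323.84000 / 10 = 32.38400
Sum of squared deviations: (−3.05400)² + (−2.71400)² + (+2.86600)² + (+3.15600)² + (−0.90400)² + (−2.90400)² + (+4.44600)² + (−0.46400)² + (+3.55600)² + (−3.98400)² = 92.61704
Variance = 92.61704 / 9 = 10.29078
SE* = √10.29078

SE* = 3.2079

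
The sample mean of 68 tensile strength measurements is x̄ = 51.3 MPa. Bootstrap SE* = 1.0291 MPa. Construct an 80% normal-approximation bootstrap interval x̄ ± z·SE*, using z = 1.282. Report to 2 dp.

Margin = 1.282 × 1.0291 = 1.319
Interval: 51.3 ± 1.319

(49.98, 52.62)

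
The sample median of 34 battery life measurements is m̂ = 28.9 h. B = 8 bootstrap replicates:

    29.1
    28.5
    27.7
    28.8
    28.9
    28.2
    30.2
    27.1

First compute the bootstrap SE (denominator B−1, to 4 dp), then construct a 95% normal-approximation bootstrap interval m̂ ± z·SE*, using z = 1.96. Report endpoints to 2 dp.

(27.06, 30.74)

Mean of replicates = 28.5625; sum of squared deviations = 6.1587; SE* = √(6.1587/7) = 0.9380
Margin = 1.96 × 0.9380 = 1.838
Interval: 28.9 ± 1.838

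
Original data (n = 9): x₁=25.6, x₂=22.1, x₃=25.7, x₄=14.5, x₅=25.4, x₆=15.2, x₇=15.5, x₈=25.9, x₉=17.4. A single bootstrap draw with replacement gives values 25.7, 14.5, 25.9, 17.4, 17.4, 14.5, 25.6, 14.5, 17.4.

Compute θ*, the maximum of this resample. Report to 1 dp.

θ* = 25.9

Maximum = 25.9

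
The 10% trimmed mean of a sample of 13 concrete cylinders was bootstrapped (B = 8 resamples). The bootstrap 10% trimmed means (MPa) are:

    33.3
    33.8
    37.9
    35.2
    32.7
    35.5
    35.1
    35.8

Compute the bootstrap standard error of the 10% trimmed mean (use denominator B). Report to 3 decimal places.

Bootstrap SE is the standard deviation of the 8 replicate 10% trimmed means.
Mean of replicates: (33.3 + 33.8 + 37.9 + 35.2 + 32.7 + 35.5 + 35.1 + 35.8) / 8 = 279.3000 / 8 = 34.9125
Sum of squared deviations: (−1.6125)² + (−1.1125)² + (+2.9875)² + (+0.2875)² + (−2.2125)² + (+0.5875)² + (+0.1875)² + (+0.8875)² = 18.9087
Variance = 18.9087 / 8 = 2.3636
SE* = √2.3636

SE* = 1.537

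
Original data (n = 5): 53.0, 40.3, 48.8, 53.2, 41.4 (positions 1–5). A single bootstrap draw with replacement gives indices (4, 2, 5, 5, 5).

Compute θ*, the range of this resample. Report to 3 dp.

θ* = 12.900

Resample values: 53.2, 40.3, 41.4, 41.4, 41.4.
Range = 53.2 − 40.3 = 12.900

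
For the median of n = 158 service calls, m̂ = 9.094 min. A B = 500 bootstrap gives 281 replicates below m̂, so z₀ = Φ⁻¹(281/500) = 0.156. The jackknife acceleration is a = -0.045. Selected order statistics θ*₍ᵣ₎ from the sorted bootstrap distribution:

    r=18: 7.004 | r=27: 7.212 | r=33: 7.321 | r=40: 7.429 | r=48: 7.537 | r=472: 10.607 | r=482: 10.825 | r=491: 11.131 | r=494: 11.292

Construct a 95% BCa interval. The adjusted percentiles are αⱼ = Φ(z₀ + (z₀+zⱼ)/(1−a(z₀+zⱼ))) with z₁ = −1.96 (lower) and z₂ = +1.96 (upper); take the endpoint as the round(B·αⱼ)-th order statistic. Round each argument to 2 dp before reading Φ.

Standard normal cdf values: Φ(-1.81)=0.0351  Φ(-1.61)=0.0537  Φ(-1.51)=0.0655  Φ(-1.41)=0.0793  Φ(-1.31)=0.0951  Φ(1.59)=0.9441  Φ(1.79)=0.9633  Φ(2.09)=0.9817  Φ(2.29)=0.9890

(7.004, 11.131)

Lower: z₀ + z₁ = 0.156 + (-1.960) = -1.804; 1 − a(z₀+z₁) = 1 − (-0.045)(-1.804) = 0.9188; argument = 0.156 + (-1.804)/0.9188 = -1.8074 → -1.81.
α₁ = Φ(-1.81) = 0.0351; rank = round(500 × 0.0351) = 18; θ*₍18₎ = 7.004.
Upper: z₀ + z₂ = 2.116; 1 − a(z₀+z₂) = 1.0952; argument = 2.0880 → 2.09; α₂ = 0.9817; rank = 491; θ*₍491₎ = 11.131.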